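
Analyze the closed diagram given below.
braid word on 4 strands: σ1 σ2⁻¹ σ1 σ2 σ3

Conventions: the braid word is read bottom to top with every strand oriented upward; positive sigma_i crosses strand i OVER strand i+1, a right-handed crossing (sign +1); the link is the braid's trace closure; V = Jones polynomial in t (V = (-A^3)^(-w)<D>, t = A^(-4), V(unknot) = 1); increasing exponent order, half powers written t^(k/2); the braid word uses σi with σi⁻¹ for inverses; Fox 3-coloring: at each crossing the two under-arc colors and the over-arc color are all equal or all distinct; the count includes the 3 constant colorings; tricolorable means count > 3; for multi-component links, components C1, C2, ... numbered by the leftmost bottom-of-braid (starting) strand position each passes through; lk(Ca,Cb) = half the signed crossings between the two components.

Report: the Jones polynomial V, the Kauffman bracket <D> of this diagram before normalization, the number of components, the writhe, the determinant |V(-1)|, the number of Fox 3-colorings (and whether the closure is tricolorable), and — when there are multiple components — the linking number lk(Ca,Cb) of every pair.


V(t) = 1
bracket: -A^9, w = +3
1 component, writhe +3, over 5 crossings
det 1, colorings 3 of 3^5 — not tricolorable
observation: det 1 = |V(-1)|; not divisible by 3, so not tricolorable


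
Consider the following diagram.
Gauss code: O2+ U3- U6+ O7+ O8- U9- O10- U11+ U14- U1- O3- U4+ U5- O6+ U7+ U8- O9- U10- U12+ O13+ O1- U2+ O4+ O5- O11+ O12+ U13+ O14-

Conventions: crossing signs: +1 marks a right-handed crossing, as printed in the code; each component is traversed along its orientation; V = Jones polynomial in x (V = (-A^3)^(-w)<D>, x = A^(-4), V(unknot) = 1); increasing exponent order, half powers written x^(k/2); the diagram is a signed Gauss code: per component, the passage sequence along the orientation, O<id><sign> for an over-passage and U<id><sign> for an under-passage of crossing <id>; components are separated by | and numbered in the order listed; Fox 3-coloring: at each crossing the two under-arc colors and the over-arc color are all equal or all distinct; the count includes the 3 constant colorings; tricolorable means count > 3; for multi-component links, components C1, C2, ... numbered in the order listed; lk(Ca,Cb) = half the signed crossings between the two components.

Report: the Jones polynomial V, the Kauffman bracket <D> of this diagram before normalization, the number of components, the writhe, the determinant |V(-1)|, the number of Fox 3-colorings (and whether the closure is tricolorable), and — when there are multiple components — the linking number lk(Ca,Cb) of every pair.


Jones polynomial: V(x) = -x^-3 + x^-2 - x^-1 + 3 - x + x^2 - x^3
<D> = -A^-12 + A^-8 - A^-4 + 3 - A^4 + A^8 - A^12; writhe 0
components 1, writhe 0 (14 crossings)
3-colorings: 27 of 3^14, det 9 — tricolorable
note: palindromic: swapping x for 1/x fixes V


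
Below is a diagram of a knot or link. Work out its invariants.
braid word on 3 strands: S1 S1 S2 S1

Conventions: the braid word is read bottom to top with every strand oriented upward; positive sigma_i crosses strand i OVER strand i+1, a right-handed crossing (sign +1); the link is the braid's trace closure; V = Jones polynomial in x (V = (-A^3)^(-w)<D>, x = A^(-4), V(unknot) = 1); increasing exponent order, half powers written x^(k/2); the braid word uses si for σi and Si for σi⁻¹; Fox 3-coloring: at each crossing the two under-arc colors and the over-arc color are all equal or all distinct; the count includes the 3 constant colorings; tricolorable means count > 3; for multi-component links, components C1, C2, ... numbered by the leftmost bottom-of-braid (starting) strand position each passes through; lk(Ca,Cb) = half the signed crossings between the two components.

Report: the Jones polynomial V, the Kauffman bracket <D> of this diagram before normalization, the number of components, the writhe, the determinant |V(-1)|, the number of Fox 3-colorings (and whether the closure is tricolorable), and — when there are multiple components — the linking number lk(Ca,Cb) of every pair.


V(x) = -x^-4 + x^-3 + x^-1
bracket: A^-8 + 1 - A^4, w = -4
1 component, writhe -4, over 4 crossings
det 3, colorings 9 of 3^4 — tricolorable
observation: |V(-1)| = 3: so tricolorable, since 3 divides 3


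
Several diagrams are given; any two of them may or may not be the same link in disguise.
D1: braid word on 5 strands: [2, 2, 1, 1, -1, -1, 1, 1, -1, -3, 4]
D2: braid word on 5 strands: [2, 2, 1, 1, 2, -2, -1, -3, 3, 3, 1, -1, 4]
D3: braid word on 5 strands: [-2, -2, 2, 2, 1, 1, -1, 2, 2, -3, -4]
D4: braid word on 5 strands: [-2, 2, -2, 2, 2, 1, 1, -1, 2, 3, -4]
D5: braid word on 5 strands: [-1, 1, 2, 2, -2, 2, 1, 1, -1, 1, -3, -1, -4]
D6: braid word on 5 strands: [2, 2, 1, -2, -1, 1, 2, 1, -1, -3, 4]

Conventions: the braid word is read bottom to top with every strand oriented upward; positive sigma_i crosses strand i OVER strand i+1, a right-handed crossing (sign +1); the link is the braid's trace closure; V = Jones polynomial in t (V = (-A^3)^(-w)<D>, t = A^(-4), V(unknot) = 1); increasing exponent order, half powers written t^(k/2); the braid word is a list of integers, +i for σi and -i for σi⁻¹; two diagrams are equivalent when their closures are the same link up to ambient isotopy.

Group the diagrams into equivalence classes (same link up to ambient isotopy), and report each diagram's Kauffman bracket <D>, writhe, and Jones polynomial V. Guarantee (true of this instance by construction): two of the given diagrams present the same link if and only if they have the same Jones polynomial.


grouping into links: {D1, D2, D3, D4, D5, D6}
V(D1) = -t^(1/2) - t^(5/2)  (w +3, c 11, <D> = A^-1 + A^7)
V(D2) = -t^(1/2) - t^(5/2)  [13 crossings, <D> = A^5 + A^13, w = +5]
V(D3) = -t^(1/2) - t^(5/2)  [11 crossings, <D> = A^-7 + A, w = +1]
V(D4) = -t^(1/2) - t^(5/2)  (w +3, c 11, <D> = A^-1 + A^7)
D5 (bracket A^-7 + A; 13 crossings at w = +1): V = -t^(1/2) - t^(5/2)
D6 (bracket A^-1 + A^7; 11 crossings at w = +3): V = -t^(1/2) - t^(5/2)
why: all 6 diagrams share one V(t), hence one class


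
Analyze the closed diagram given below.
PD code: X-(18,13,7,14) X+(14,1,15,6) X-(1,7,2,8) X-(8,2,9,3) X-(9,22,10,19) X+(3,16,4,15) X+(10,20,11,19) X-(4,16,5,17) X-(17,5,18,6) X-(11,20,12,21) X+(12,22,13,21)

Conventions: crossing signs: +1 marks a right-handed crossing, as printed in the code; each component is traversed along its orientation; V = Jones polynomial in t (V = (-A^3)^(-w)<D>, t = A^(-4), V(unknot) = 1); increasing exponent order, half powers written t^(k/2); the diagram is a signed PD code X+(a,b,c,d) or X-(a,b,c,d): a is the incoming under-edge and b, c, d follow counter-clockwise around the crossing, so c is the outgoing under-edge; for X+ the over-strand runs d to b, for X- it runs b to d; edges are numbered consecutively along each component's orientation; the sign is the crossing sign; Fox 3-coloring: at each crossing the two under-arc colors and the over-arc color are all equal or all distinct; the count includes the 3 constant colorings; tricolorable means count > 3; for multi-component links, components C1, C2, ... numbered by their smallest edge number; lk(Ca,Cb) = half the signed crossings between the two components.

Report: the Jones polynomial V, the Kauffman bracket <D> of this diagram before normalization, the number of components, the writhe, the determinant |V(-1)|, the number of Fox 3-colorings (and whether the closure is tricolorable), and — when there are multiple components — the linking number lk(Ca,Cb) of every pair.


V = t^-3 + t^-2 + t^-1 + 1
<D> = -A^-9 - A^-5 - A^-1 - A^3 (w = -3)
3 components over 11 crossings, w = -3
lk(C1,C2): -1
lk(C1,C3) = 0
linking number lk(C2,C3) = 0
9 Fox colorings among 3^12, |V(-1)| = 0: tricolorable
why: w = -3 (over 11 crossings) is diagram-only; (-A^3)^(3) removes it from V


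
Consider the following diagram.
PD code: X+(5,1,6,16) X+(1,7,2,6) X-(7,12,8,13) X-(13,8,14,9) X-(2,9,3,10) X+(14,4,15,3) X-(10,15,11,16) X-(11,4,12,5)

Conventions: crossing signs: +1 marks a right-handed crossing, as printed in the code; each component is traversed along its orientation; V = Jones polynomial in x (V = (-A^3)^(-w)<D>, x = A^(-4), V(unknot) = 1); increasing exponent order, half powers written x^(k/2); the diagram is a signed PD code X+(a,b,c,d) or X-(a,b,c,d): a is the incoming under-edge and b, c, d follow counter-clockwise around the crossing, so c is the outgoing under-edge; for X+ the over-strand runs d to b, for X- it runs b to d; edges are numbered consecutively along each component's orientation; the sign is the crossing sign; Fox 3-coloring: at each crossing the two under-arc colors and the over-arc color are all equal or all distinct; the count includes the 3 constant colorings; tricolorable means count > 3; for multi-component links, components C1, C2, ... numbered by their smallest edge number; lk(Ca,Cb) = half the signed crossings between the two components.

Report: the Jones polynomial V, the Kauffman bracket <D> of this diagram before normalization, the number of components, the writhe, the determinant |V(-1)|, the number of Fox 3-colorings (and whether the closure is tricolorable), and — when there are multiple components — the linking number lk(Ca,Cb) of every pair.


V(x) = -x^-5 + x^-4 - x^-3 + 2x^-2 - x^-1 + 2 - x
bracket: -A^-10 + 2A^-6 - A^-2 + 2A^2 - A^6 + A^10 - A^14, w = -2
1 component, writhe -2, over 8 crossings
det 9, colorings 9 of 3^8 — tricolorable
observation: w = -2 (over 8 crossings) is diagram-only; (-A^3)^(2) removes it from V


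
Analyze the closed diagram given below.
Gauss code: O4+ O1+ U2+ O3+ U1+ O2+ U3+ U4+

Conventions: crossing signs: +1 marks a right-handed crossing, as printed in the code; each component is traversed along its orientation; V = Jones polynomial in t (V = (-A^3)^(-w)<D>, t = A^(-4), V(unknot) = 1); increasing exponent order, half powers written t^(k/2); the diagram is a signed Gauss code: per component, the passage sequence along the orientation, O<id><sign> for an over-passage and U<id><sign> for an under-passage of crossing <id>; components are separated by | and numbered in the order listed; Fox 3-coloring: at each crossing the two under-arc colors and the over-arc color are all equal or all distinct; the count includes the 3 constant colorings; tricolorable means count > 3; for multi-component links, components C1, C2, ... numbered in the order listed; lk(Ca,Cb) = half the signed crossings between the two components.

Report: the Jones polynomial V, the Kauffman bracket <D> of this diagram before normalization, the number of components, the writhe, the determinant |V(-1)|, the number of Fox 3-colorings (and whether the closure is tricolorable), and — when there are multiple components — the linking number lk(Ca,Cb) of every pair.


Jones polynomial: V(t) = t + t^3 - t^4
<D> = -A^-4 + 1 + A^8; writhe +4
components 1, writhe +4 (4 crossings)
3-colorings: 9 of 3^4, det 3 — tricolorable
note: w = +4 (over 4 crossings) is diagram-only; (-A^3)^(-4) removes it from V


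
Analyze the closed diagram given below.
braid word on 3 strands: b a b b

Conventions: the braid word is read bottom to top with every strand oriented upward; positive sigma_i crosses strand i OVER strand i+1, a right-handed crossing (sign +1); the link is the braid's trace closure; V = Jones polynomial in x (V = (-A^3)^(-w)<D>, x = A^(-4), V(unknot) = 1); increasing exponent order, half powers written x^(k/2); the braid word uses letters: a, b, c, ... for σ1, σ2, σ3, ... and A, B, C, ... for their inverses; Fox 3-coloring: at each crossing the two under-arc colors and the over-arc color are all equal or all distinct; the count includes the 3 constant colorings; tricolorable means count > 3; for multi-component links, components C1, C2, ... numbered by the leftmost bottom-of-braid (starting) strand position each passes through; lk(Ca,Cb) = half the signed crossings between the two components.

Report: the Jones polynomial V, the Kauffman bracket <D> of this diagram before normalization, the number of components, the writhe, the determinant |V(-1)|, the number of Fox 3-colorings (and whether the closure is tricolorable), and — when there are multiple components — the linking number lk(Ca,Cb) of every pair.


Jones polynomial: V(x) = x + x^3 - x^4
<D> = -A^-4 + 1 + A^8; writhe +4
components 1, writhe +4 (4 crossings)
3-colorings: 9 of 3^4, det 3 — tricolorable
note: the span of V is 3, forcing >= 3 crossings in any diagram


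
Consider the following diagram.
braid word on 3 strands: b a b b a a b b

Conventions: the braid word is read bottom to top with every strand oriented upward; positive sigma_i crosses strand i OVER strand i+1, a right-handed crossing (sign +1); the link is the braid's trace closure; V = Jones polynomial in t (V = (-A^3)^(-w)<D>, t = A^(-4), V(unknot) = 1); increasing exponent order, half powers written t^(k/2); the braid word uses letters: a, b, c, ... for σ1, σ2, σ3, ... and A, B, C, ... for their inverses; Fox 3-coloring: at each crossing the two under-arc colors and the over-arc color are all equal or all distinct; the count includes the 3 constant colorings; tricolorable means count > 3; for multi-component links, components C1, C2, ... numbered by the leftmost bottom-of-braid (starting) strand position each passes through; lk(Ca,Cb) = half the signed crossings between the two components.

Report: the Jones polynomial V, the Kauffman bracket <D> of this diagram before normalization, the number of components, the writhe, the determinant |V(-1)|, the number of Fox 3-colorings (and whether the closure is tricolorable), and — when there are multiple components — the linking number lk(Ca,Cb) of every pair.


V = t^3 + t^5 - t^8
<D> = -A^-8 + A^4 + A^12 (w = +8)
1 component over 8 crossings, w = +8
9 Fox colorings among 3^8, |V(-1)| = 3: tricolorable
why: |V(-1)| = 3: so tricolorable, since 3 divides 3


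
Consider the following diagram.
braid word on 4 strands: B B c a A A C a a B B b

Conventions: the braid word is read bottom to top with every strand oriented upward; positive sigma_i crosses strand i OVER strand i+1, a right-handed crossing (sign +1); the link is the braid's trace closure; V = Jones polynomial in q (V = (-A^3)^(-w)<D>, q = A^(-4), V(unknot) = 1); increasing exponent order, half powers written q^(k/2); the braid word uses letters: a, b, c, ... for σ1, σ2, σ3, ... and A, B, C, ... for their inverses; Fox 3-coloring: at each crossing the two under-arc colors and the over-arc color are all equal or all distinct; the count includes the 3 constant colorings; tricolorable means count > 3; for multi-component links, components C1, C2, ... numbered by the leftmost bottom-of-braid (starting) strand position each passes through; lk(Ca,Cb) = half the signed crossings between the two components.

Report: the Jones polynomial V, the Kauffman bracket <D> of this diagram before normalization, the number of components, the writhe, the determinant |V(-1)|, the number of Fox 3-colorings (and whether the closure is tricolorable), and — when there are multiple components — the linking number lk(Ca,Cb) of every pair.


V = q^(-9/2) - q^(-5/2) - q^(-3/2) - q^(-1/2)
<D> = -A^-4 - 1 - A^4 + A^12 (w = -2)
2 components over 12 crossings, w = -2
lk(C1,C2): 0
27 Fox colorings among 3^12, |V(-1)| = 0: tricolorable
why: summing lk over 1 pair gives 0


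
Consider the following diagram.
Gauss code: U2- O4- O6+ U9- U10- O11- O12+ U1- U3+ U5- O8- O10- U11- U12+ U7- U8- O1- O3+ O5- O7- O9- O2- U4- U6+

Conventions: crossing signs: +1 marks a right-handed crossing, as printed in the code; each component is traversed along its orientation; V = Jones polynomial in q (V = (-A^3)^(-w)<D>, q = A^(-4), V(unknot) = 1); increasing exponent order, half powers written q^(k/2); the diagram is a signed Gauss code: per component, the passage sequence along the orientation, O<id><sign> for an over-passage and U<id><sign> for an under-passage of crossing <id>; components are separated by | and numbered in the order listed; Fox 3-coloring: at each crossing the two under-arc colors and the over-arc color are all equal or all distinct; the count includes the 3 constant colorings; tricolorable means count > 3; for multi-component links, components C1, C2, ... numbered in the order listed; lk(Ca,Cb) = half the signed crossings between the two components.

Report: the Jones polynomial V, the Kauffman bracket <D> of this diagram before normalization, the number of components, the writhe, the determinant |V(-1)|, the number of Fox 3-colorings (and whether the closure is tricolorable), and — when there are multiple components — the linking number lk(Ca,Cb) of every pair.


V = -q^-4 + q^-3 + q^-1
<D> = A^-14 + A^-6 - A^-2 (w = -6)
1 component over 12 crossings, w = -6
9 Fox colorings among 3^12, |V(-1)| = 3: tricolorable
why: w = -6 (over 12 crossings) is diagram-only; (-A^3)^(6) removes it from V


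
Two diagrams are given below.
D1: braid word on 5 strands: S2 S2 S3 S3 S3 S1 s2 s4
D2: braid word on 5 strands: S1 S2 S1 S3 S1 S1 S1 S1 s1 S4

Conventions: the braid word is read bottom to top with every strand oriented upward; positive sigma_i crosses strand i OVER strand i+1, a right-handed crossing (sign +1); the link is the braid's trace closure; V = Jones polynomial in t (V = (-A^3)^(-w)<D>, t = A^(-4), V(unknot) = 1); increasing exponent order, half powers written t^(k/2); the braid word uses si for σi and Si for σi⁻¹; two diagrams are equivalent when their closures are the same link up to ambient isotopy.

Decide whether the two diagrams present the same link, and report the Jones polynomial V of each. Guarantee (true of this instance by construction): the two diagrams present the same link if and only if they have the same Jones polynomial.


same link: no
V(D1) = -t^-4 + t^-3 + t^-1  [8 crossings, <D> = A^-8 + 1 - A^4, w = -4]
V(D2) = -t^-7 + t^-6 - t^-5 + t^-4 + t^-2  [10 crossings, <D> = A^-16 + A^-8 - A^-4 + 1 - A^4, w = -8]
insight: 2 classes among 2 diagrams; unequal V(t) rules out equality


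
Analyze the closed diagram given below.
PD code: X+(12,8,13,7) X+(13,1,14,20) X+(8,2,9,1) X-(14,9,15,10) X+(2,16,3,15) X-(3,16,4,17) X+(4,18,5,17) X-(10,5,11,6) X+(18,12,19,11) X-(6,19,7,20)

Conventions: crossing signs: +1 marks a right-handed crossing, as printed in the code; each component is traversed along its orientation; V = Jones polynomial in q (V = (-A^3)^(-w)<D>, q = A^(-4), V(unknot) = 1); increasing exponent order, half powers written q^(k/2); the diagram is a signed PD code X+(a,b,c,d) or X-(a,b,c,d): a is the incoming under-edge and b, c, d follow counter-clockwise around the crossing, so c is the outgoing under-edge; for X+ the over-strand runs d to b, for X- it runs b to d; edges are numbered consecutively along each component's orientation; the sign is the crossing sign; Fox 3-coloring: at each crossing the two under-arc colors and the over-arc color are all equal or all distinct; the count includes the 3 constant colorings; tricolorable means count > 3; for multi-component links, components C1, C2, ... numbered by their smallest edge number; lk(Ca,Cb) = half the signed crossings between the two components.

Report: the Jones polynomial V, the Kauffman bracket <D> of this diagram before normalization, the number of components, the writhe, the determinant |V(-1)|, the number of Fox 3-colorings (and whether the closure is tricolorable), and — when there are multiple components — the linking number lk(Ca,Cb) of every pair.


V(q) = q + q^3 - q^4
bracket: -A^-10 + A^-6 + A^2, w = +2
1 component, writhe +2, over 10 crossings
det 3, colorings 9 of 3^10 — tricolorable
observation: |V(-1)| = 3: so tricolorable, since 3 divides 3


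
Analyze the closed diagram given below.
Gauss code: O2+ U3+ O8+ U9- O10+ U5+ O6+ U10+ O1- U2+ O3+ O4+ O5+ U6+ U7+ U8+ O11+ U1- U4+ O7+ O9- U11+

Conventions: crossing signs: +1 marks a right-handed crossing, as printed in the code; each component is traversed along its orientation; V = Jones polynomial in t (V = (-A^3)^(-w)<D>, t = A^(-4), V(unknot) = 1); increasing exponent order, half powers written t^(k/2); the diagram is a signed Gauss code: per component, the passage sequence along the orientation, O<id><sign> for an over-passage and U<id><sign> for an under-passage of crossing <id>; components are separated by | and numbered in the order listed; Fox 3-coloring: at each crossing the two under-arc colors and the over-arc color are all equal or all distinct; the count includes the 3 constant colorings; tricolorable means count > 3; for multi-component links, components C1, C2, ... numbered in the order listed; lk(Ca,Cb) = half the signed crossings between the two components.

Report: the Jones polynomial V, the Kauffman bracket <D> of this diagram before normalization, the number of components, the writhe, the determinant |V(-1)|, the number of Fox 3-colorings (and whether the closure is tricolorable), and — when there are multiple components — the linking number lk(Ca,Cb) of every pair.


Jones polynomial: V(t) = 2t^2 - 3t^3 + 6t^4 - 7t^5 + 7t^6 - 7t^7 + 5t^8 - 3t^9 + t^10
<D> = -A^-19 + 3A^-15 - 5A^-11 + 7A^-7 - 7A^-3 + 7A - 6A^5 + 3A^9 - 2A^13; writhe +7
components 1, writhe +7 (11 crossings)
3-colorings: 3 of 3^11, det 41 — not tricolorable
note: V spans 8 powers of t: at least 8 crossings in any diagram


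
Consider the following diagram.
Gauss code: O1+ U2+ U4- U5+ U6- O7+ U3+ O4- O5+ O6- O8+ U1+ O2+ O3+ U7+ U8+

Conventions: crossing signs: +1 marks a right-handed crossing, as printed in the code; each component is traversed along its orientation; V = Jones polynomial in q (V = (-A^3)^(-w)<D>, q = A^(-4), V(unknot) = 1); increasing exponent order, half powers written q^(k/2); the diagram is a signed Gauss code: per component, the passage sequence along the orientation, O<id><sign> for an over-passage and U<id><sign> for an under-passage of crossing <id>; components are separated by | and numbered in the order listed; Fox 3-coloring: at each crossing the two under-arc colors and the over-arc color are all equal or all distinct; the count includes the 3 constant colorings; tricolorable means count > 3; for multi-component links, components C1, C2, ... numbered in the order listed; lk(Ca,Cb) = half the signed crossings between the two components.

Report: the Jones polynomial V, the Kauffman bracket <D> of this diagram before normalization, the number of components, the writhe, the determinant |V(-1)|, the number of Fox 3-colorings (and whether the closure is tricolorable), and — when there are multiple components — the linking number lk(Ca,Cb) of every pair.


V = q - q^2 + 2q^3 - q^4 + q^5 - q^6
<D> = -A^-12 + A^-8 - A^-4 + 2 - A^4 + A^8 (w = +4)
1 component over 8 crossings, w = +4
3 Fox colorings among 3^8, |V(-1)| = 7: not tricolorable
why: w = +4 shifts under R1 moves; the (-A^3)^(-4) factor cancels that in V


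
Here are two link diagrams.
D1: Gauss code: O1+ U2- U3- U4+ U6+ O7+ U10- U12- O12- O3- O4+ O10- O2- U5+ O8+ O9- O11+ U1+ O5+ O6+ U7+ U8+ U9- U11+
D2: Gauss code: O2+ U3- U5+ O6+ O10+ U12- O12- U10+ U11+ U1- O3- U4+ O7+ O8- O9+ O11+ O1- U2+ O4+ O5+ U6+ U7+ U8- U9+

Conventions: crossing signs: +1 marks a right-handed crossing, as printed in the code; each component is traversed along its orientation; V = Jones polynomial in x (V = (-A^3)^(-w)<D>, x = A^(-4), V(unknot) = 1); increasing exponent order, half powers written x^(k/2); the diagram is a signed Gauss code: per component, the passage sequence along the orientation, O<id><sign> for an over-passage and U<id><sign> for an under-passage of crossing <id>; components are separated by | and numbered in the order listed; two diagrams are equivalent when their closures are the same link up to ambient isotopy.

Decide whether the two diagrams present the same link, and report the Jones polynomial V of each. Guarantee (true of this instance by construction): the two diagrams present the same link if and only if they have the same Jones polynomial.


equivalent: yes
D1 (bracket -A^-18 + A^-14 - A^-10 + 2A^-6 - A^-2 + A^2; 12 crossings at w = +2): V = x - x^2 + 2x^3 - x^4 + x^5 - x^6
V(D2) = x - x^2 + 2x^3 - x^4 + x^5 - x^6  [12 crossings, <D> = -A^-12 + A^-8 - A^-4 + 2 - A^4 + A^8, w = +4]
observation: Reidemeister moves carry D1 (12 crossings) to D2 (12)


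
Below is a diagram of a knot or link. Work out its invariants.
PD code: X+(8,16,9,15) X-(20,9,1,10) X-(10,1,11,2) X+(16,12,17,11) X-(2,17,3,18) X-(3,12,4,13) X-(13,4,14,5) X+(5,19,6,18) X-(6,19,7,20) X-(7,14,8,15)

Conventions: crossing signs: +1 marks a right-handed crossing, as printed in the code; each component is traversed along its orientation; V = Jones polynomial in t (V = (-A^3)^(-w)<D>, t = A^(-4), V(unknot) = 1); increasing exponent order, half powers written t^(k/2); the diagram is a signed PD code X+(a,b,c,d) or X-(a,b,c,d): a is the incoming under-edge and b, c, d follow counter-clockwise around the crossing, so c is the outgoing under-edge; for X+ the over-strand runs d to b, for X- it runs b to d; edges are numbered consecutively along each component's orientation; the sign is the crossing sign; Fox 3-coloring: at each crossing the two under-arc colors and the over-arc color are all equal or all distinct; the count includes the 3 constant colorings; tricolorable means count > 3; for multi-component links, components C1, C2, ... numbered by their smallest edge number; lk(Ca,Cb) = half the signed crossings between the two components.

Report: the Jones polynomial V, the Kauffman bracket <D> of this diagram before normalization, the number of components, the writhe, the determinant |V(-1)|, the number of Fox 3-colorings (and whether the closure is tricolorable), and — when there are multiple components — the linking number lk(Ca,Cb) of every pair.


V(t) = -t^-6 + t^-5 - t^-4 + 2t^-3 - t^-2 + t^-1
bracket: A^-8 - A^-4 + 2 - A^4 + A^8 - A^12, w = -4
1 component, writhe -4, over 10 crossings
det 7, colorings 3 of 3^10 — not tricolorable
observation: |V(-1)| = 7: so not tricolorable, since 3 does not divide 7


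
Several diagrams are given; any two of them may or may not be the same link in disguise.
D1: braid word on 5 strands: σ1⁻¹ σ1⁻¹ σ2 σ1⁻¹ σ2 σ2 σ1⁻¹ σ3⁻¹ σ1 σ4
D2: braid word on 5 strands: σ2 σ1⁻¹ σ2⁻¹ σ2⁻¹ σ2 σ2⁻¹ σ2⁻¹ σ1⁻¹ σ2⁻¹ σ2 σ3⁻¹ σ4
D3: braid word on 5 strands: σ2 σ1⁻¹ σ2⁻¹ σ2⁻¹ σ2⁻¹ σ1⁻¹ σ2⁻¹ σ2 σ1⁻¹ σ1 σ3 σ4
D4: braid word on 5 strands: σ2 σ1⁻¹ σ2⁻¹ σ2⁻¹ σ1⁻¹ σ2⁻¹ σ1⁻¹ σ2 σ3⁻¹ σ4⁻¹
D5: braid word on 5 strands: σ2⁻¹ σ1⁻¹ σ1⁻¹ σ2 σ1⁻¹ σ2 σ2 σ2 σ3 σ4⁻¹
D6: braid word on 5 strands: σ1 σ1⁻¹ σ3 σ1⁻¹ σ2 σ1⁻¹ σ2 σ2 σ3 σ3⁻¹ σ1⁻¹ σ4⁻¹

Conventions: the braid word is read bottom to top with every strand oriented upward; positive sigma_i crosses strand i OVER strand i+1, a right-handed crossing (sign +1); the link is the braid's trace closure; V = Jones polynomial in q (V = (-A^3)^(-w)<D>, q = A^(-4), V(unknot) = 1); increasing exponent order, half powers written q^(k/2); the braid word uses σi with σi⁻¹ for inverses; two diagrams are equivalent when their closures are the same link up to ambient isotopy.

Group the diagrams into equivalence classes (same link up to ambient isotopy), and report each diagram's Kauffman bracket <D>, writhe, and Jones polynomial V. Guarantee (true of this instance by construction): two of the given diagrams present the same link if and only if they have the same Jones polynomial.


classes: {D1, D5, D6} | {D2, D3, D4}
V(D1) = -q^-3 + 2q^-2 - 2q^-1 + 3 - 2q + 2q^2 - q^3  [10 crossings, <D> = -A^-12 + 2A^-8 - 2A^-4 + 3 - 2A^4 + 2A^8 - A^12, w = 0]
V(D2) = -q^-6 + q^-5 - q^-4 + 2q^-3 - q^-2 + q^-1  [12 crossings, <D> = A^-8 - A^-4 + 2 - A^4 + A^8 - A^12, w = -4]
V(D3) = -q^-6 + q^-5 - q^-4 + 2q^-3 - q^-2 + q^-1  [12 crossings, <D> = A^-2 - A^2 + 2A^6 - A^10 + A^14 - A^18, w = -2]
D4 (bracket A^-14 - A^-10 + 2A^-6 - A^-2 + A^2 - A^6; 10 crossings at w = -6): V = -q^-6 + q^-5 - q^-4 + 2q^-3 - q^-2 + q^-1
V(D5) = -q^-3 + 2q^-2 - 2q^-1 + 3 - 2q + 2q^2 - q^3  [10 crossings, <D> = -A^-12 + 2A^-8 - 2A^-4 + 3 - 2A^4 + 2A^8 - A^12, w = 0]
V(D6) = -q^-3 + 2q^-2 - 2q^-1 + 3 - 2q + 2q^2 - q^3  [12 crossings, <D> = -A^-12 + 2A^-8 - 2A^-4 + 3 - 2A^4 + 2A^8 - A^12, w = 0]
note: comparing 6 Jones polynomials yields 2 groups


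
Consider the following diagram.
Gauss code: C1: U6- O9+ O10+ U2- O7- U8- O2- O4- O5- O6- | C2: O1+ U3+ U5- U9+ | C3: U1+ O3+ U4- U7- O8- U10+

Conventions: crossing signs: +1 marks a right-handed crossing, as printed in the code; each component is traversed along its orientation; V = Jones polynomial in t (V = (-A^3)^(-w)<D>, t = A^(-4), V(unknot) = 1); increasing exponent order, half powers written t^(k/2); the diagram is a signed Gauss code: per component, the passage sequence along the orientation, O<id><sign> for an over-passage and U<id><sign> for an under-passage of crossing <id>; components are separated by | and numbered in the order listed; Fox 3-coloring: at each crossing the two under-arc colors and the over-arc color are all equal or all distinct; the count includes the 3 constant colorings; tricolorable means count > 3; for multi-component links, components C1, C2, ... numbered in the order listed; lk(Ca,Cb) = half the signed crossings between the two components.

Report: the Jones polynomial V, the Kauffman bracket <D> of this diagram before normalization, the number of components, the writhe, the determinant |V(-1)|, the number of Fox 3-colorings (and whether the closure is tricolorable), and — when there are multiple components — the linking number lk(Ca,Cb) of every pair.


V(t) = t^-2 + 2 + t^2
bracket: A^-14 + 2A^-6 + A^2, w = -2
3 components, writhe -2, over 10 crossings
lk(C1,C2) = 0
linking number lk(C1,C3) = -1
lk(C2,C3): +1
det 4, colorings 3 of 3^10 — not tricolorable
observation: |V(-1)| = 4: so not tricolorable, since 3 does not divide 4


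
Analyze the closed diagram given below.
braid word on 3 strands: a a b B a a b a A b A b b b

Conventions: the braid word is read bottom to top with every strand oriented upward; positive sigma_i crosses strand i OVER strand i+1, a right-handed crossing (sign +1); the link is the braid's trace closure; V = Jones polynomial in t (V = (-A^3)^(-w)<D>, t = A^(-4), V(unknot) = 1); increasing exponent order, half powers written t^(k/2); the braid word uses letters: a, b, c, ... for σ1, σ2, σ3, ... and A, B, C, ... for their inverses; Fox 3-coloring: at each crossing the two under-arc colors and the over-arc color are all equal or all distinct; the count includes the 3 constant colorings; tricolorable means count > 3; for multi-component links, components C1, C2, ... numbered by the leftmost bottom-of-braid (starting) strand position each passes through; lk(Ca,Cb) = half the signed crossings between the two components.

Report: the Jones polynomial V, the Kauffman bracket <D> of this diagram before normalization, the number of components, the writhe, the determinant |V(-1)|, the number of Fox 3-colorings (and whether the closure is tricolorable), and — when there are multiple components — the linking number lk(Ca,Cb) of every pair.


V = t^3 - t^4 + 4t^5 - 5t^6 + 6t^7 - 7t^8 + 6t^9 - 5t^10 + 3t^11 - t^12
<D> = -A^-24 + 3A^-20 - 5A^-16 + 6A^-12 - 7A^-8 + 6A^-4 - 5 + 4A^4 - A^8 + A^12 (w = +8)
1 component over 14 crossings, w = +8
9 Fox colorings among 3^14, |V(-1)| = 39: tricolorable
why: |V(-1)| = 39: so tricolorable, since 3 divides 39


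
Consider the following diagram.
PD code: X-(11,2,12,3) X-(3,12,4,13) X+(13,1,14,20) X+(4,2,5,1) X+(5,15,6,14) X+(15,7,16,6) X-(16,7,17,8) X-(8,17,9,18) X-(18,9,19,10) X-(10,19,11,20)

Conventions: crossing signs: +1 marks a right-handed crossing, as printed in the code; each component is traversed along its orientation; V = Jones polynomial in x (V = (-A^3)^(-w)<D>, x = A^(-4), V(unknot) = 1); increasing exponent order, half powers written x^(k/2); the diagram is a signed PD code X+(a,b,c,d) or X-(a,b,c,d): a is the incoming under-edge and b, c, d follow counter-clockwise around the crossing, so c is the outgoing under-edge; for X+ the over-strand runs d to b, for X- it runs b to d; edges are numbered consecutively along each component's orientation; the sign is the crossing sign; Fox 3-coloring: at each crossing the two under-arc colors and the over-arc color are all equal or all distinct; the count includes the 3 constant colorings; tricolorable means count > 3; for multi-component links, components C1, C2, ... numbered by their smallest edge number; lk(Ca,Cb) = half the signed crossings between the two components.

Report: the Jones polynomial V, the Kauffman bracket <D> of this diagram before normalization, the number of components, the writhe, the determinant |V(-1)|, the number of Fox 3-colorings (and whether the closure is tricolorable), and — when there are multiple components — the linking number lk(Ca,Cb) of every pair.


V(x) = -x^-4 + x^-3 + x^-1
bracket: A^-2 + A^6 - A^10, w = -2
1 component, writhe -2, over 10 crossings
det 3, colorings 9 of 3^10 — tricolorable
observation: w = -2 (over 10 crossings) is diagram-only; (-A^3)^(2) removes it from V


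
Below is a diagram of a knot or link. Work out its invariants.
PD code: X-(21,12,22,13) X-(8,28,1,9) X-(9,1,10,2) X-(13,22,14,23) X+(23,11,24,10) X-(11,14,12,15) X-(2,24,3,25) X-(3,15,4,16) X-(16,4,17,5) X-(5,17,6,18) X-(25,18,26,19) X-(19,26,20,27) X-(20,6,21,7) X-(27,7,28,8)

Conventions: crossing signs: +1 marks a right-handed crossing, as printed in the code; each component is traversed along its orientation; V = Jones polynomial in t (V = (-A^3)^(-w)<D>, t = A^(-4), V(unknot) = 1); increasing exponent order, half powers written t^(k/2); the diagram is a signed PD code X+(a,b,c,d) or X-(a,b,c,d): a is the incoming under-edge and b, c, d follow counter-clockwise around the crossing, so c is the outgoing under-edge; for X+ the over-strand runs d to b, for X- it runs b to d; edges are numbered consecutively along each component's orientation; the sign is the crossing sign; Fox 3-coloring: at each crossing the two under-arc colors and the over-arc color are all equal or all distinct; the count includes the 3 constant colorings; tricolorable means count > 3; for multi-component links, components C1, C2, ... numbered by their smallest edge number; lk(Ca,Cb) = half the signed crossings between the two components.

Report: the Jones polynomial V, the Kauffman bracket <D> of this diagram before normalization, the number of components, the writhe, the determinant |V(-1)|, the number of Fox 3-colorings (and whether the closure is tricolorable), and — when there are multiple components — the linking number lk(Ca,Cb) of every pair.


V(t) = t^(-29/2) - 2t^(-27/2) + 2t^(-25/2) - 2t^(-23/2) + t^(-21/2) - t^(-17/2) + 2t^(-15/2) - 3t^(-13/2) + t^(-11/2) - t^(-9/2)
bracket: -A^-18 + A^-14 - 3A^-10 + 2A^-6 - A^-2 + A^6 - 2A^10 + 2A^14 - 2A^18 + A^22, w = -12
2 components, writhe -12, over 14 crossings
lk(C1,C2) = -4
det 0, colorings 9 of 3^14 — tricolorable
observation: span 10 respects span(V) <= c + mu - 1 = 15 for this 2-component diagram


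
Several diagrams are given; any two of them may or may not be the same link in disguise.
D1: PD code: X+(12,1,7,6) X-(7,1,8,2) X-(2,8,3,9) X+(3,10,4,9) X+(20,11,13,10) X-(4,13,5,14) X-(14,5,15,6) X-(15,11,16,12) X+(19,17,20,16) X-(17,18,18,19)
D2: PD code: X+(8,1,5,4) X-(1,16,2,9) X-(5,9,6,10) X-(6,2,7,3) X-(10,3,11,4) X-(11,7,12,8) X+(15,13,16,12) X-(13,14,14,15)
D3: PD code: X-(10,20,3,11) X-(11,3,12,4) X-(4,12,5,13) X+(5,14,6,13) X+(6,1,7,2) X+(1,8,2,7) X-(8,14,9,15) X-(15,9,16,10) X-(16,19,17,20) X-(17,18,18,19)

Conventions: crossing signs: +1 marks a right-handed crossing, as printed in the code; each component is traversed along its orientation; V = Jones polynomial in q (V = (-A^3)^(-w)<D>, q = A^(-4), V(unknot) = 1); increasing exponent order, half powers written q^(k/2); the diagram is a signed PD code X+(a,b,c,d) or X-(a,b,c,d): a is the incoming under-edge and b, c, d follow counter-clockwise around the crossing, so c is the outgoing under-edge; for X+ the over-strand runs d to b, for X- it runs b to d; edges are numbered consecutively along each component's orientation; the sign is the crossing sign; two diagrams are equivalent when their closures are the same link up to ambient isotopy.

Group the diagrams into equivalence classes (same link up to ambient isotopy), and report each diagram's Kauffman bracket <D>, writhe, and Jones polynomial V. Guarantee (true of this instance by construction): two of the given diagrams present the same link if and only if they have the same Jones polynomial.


classes: {D1} | {D2} | {D3}
V(D1) = q^-3 + q^-2 + q^-1 + 1  [10 crossings, <D> = A^-6 + A^-2 + A^2 + A^6, w = -2]
V(D2) = q^-5 + 2q^-3 + q^-1  (w -4, c 8, <D> = A^-8 + 2 + A^8)
V(D3) = q^-5 - q^-4 + 2q^-3 - q^-2 + 2q^-1 + q  [10 crossings, <D> = A^-16 + 2A^-8 - A^-4 + 2 - A^4 + A^8, w = -4]
note: 3 values of V(q) split the 3 diagrams


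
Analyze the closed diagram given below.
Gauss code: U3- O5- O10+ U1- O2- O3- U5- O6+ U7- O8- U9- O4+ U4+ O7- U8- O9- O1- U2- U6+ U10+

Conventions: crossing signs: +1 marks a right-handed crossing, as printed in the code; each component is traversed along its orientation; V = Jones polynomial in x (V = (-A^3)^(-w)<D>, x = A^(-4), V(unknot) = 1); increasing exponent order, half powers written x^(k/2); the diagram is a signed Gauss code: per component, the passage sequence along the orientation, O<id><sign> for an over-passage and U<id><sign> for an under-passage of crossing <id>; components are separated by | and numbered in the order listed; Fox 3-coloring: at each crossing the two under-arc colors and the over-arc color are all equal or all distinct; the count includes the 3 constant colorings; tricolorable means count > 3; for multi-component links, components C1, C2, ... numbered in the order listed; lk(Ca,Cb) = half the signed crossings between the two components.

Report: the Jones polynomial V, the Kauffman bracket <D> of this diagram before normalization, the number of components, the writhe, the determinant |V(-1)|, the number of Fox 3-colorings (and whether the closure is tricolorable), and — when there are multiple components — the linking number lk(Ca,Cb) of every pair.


Jones polynomial: V(x) = x^-8 - 2x^-7 + x^-6 - 2x^-5 + 2x^-4 + x^-2
<D> = A^-4 + 2A^4 - 2A^8 + A^12 - 2A^16 + A^20; writhe -4
components 1, writhe -4 (10 crossings)
3-colorings: 27 of 3^10, det 9 — tricolorable
note: w = -4 (over 10 crossings) is diagram-only; (-A^3)^(4) removes it from V


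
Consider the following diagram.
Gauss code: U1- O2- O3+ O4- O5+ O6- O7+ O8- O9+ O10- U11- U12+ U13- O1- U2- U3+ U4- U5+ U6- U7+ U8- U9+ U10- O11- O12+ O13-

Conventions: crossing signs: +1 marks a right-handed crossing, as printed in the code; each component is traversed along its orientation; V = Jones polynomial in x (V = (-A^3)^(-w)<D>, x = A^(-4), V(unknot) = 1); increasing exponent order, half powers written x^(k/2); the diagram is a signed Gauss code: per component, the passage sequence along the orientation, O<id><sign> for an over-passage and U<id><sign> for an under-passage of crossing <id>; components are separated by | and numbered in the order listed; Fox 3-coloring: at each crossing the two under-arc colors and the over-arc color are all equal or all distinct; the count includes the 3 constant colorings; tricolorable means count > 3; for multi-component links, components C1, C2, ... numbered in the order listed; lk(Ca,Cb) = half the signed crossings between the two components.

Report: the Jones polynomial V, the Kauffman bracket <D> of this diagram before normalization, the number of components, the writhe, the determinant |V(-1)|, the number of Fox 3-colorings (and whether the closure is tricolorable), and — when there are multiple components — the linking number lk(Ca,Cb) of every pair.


V(x) = -x^-4 + x^-3 + x^-1
bracket: -A^-5 - A^3 + A^7, w = -3
1 component, writhe -3, over 13 crossings
det 3, colorings 9 of 3^13 — tricolorable
observation: the span of V is 3, forcing >= 3 crossings in any diagram


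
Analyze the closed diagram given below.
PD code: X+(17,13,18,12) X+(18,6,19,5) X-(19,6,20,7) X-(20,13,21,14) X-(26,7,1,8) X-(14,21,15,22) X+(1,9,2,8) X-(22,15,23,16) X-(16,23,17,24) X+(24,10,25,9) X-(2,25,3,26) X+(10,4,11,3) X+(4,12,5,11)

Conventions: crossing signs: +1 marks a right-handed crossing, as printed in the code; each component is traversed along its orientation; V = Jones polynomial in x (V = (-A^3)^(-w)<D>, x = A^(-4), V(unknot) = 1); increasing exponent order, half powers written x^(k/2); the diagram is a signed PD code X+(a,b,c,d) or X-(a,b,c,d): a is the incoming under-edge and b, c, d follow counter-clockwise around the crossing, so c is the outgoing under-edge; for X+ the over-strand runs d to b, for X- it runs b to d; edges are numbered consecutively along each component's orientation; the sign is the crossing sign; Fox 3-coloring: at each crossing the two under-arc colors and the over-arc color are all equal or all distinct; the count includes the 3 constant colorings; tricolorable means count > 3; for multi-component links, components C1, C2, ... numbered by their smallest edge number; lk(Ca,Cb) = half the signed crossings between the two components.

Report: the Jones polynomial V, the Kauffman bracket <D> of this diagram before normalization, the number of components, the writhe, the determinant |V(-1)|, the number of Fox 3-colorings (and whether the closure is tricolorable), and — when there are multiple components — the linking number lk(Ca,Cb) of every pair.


V(x) = -x^-3 + x^-2 - x^-1 + 3 - x + x^2 - x^3
bracket: A^-15 - A^-11 + A^-7 - 3A^-3 + A - A^5 + A^9, w = -1
1 component, writhe -1, over 13 crossings
det 9, colorings 27 of 3^13 — tricolorable
observation: V spans 6 powers of x: at least 6 crossings in any diagram
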